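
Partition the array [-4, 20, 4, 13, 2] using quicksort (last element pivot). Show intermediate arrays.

Partition 1: pivot=2 at index 1 -> [-4, 2, 4, 13, 20]
Partition 2: pivot=20 at index 4 -> [-4, 2, 4, 13, 20]
Partition 3: pivot=13 at index 3 -> [-4, 2, 4, 13, 20]


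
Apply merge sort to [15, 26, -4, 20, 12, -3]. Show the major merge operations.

Divide and conquer:
  Merge [26] + [-4] -> [-4, 26]
  Merge [15] + [-4, 26] -> [-4, 15, 26]
  Merge [12] + [-3] -> [-3, 12]
  Merge [20] + [-3, 12] -> [-3, 12, 20]
  Merge [-4, 15, 26] + [-3, 12, 20] -> [-4, -3, 12, 15, 20, 26]


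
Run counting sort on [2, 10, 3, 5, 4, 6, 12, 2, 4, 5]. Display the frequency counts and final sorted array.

Count array: [0, 0, 2, 1, 2, 2, 1, 0, 0, 0, 1, 0, 1]
(count[i] = number of elements equal to i)
Cumulative count: [0, 0, 2, 3, 5, 7, 8, 8, 8, 8, 9, 9, 10]
Sorted: [2, 2, 3, 4, 4, 5, 5, 6, 10, 12]


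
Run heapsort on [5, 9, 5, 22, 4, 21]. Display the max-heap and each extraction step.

Build heap: [22, 9, 21, 5, 4, 5]
Extract 22: [21, 9, 5, 5, 4, 22]
Extract 21: [9, 5, 5, 4, 21, 22]
Extract 9: [5, 4, 5, 9, 21, 22]
Extract 5: [5, 4, 5, 9, 21, 22]
Extract 5: [4, 5, 5, 9, 21, 22]


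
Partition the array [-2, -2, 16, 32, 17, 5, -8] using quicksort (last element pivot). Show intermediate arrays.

Partition 1: pivot=-8 at index 0 -> [-8, -2, 16, 32, 17, 5, -2]
Partition 2: pivot=-2 at index 2 -> [-8, -2, -2, 32, 17, 5, 16]
Partition 3: pivot=16 at index 4 -> [-8, -2, -2, 5, 16, 32, 17]
Partition 4: pivot=17 at index 5 -> [-8, -2, -2, 5, 16, 17, 32]


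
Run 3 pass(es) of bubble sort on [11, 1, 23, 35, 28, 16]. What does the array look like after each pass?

After pass 1: [1, 11, 23, 28, 16, 35] (3 swaps)
After pass 2: [1, 11, 23, 16, 28, 35] (1 swaps)
After pass 3: [1, 11, 16, 23, 28, 35] (1 swaps)
Total swaps: 5


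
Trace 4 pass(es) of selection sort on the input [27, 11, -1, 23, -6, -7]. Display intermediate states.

Pass 1: Select minimum -7 at index 5, swap -> [-7, 11, -1, 23, -6, 27]
Pass 2: Select minimum -6 at index 4, swap -> [-7, -6, -1, 23, 11, 27]
Pass 3: Select minimum -1 at index 2, swap -> [-7, -6, -1, 23, 11, 27]
Pass 4: Select minimum 11 at index 4, swap -> [-7, -6, -1, 11, 23, 27]


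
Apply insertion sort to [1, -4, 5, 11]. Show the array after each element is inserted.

First element 1 is already 'sorted'
Insert -4: shifted 1 elements -> [-4, 1, 5, 11]
Insert 5: shifted 0 elements -> [-4, 1, 5, 11]
Insert 11: shifted 0 elements -> [-4, 1, 5, 11]


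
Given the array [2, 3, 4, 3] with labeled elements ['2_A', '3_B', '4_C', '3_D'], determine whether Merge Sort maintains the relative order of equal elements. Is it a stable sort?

Trace Merge Sort on the labeled array (the key is the number; the letter only tracks identity):
  Merge [2_A] + [3_B] -> [2_A, 3_B]
  Merge [4_C] + [3_D] -> [3_D, 4_C]
  Merge [2_A, 3_B] + [3_D, 4_C] -> [2_A, 3_B, 3_D, 4_C]
Final order: [2_A, 3_B, 3_D, 4_C]
Equal keys:
  value 3: originally 3_B, 3_D; after sorting 3_B, 3_D -> order preserved
All equal keys kept their original relative order. Merge Sort is stable: when the heads of the two halves are equal the merge takes from the left half first.
Answer: Stable


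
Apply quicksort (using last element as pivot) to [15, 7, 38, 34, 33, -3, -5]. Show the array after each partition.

Partition 1: pivot=-5 at index 0 -> [-5, 7, 38, 34, 33, -3, 15]
Partition 2: pivot=15 at index 3 -> [-5, 7, -3, 15, 33, 38, 34]
Partition 3: pivot=-3 at index 1 -> [-5, -3, 7, 15, 33, 38, 34]
Partition 4: pivot=34 at index 5 -> [-5, -3, 7, 15, 33, 34, 38]


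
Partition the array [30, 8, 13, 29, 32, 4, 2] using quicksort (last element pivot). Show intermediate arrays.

Partition 1: pivot=2 at index 0 -> [2, 8, 13, 29, 32, 4, 30]
Partition 2: pivot=30 at index 5 -> [2, 8, 13, 29, 4, 30, 32]
Partition 3: pivot=4 at index 1 -> [2, 4, 13, 29, 8, 30, 32]
Partition 4: pivot=8 at index 2 -> [2, 4, 8, 29, 13, 30, 32]
Partition 5: pivot=13 at index 3 -> [2, 4, 8, 13, 29, 30, 32]


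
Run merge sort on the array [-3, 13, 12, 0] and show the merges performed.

Divide and conquer:
  Merge [-3] + [13] -> [-3, 13]
  Merge [12] + [0] -> [0, 12]
  Merge [-3, 13] + [0, 12] -> [-3, 0, 12, 13]


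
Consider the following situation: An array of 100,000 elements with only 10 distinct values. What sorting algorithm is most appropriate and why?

Best choice: 3-way quicksort or Counting sort
Reason: 3-way (Dutch national flag) partitioning groups every copy of the pivot together, so with only d=10 distinct keys quicksort finishes in O(n log d) expected time, which is effectively linear; counting sort runs in O(n + k) where k is the size of the key range (not the number of distinct values), so it is linear when the 10 values are integers drawn from a small known range


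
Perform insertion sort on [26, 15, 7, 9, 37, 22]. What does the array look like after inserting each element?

First element 26 is already 'sorted'
Insert 15: shifted 1 elements -> [15, 26, 7, 9, 37, 22]
Insert 7: shifted 2 elements -> [7, 15, 26, 9, 37, 22]
Insert 9: shifted 2 elements -> [7, 9, 15, 26, 37, 22]
Insert 37: shifted 0 elements -> [7, 9, 15, 26, 37, 22]
Insert 22: shifted 2 elements -> [7, 9, 15, 22, 26, 37]


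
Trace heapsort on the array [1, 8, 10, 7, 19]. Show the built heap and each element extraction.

Build heap: [19, 8, 10, 7, 1]
Extract 19: [10, 8, 1, 7, 19]
Extract 10: [8, 7, 1, 10, 19]
Extract 8: [7, 1, 8, 10, 19]
Extract 7: [1, 7, 8, 10, 19]


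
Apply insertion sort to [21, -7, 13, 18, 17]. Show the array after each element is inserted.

First element 21 is already 'sorted'
Insert -7: shifted 1 elements -> [-7, 21, 13, 18, 17]
Insert 13: shifted 1 elements -> [-7, 13, 21, 18, 17]
Insert 18: shifted 1 elements -> [-7, 13, 18, 21, 17]
Insert 17: shifted 2 elements -> [-7, 13, 17, 18, 21]


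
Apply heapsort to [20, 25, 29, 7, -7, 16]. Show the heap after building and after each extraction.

Build heap: [29, 25, 20, 7, -7, 16]
Extract 29: [25, 16, 20, 7, -7, 29]
Extract 25: [20, 16, -7, 7, 25, 29]
Extract 20: [16, 7, -7, 20, 25, 29]
Extract 16: [7, -7, 16, 20, 25, 29]
Extract 7: [-7, 7, 16, 20, 25, 29]


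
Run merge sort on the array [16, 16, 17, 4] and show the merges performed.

Divide and conquer:
  Merge [16] + [16] -> [16, 16]
  Merge [17] + [4] -> [4, 17]
  Merge [16, 16] + [4, 17] -> [4, 16, 16, 17]


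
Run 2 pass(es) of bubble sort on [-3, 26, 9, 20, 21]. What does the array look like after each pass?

After pass 1: [-3, 9, 20, 21, 26] (3 swaps)
After pass 2: [-3, 9, 20, 21, 26] (0 swaps)
Total swaps: 3


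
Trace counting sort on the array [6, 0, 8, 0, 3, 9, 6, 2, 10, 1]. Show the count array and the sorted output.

Count array: [2, 1, 1, 1, 0, 0, 2, 0, 1, 1, 1]
(count[i] = number of elements equal to i)
Cumulative count: [2, 3, 4, 5, 5, 5, 7, 7, 8, 9, 10]
Sorted: [0, 0, 1, 2, 3, 6, 6, 8, 9, 10]


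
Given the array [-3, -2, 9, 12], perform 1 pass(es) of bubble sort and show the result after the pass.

After pass 1: [-3, -2, 9, 12] (0 swaps)
Total swaps: 0


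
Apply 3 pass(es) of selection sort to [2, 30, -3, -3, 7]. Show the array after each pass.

Pass 1: Select minimum -3 at index 2, swap -> [-3, 30, 2, -3, 7]
Pass 2: Select minimum -3 at index 3, swap -> [-3, -3, 2, 30, 7]
Pass 3: Select minimum 2 at index 2, swap -> [-3, -3, 2, 30, 7]


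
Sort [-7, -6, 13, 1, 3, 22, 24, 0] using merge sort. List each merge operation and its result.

Divide and conquer:
  Merge [-7] + [-6] -> [-7, -6]
  Merge [13] + [1] -> [1, 13]
  Merge [-7, -6] + [1, 13] -> [-7, -6, 1, 13]
  Merge [3] + [22] -> [3, 22]
  Merge [24] + [0] -> [0, 24]
  Merge [3, 22] + [0, 24] -> [0, 3, 22, 24]
  Merge [-7, -6, 1, 13] + [0, 3, 22, 24] -> [-7, -6, 0, 1, 3, 13, 22, 24]


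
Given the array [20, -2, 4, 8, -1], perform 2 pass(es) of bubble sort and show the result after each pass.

After pass 1: [-2, 4, 8, -1, 20] (4 swaps)
After pass 2: [-2, 4, -1, 8, 20] (1 swaps)
Total swaps: 5


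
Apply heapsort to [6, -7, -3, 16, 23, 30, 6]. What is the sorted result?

Build heap: [30, 23, 6, 16, -7, -3, 6]
Extract 30: [23, 16, 6, 6, -7, -3, 30]
Extract 23: [16, 6, 6, -3, -7, 23, 30]
Extract 16: [6, -3, 6, -7, 16, 23, 30]
Extract 6: [6, -3, -7, 6, 16, 23, 30]
Extract 6: [-3, -7, 6, 6, 16, 23, 30]
Extract -3: [-7, -3, 6, 6, 16, 23, 30]


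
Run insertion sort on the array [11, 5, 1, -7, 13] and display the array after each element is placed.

First element 11 is already 'sorted'
Insert 5: shifted 1 elements -> [5, 11, 1, -7, 13]
Insert 1: shifted 2 elements -> [1, 5, 11, -7, 13]
Insert -7: shifted 3 elements -> [-7, 1, 5, 11, 13]
Insert 13: shifted 0 elements -> [-7, 1, 5, 11, 13]


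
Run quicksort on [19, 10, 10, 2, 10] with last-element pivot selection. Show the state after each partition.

Partition 1: pivot=10 at index 3 -> [10, 10, 2, 10, 19]
Partition 2: pivot=2 at index 0 -> [2, 10, 10, 10, 19]
Partition 3: pivot=10 at index 2 -> [2, 10, 10, 10, 19]


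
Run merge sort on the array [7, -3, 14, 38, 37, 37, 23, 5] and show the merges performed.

Divide and conquer:
  Merge [7] + [-3] -> [-3, 7]
  Merge [14] + [38] -> [14, 38]
  Merge [-3, 7] + [14, 38] -> [-3, 7, 14, 38]
  Merge [37] + [37] -> [37, 37]
  Merge [23] + [5] -> [5, 23]
  Merge [37, 37] + [5, 23] -> [5, 23, 37, 37]
  Merge [-3, 7, 14, 38] + [5, 23, 37, 37] -> [-3, 5, 7, 14, 23, 37, 37, 38]


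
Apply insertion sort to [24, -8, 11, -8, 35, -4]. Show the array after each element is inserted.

First element 24 is already 'sorted'
Insert -8: shifted 1 elements -> [-8, 24, 11, -8, 35, -4]
Insert 11: shifted 1 elements -> [-8, 11, 24, -8, 35, -4]
Insert -8: shifted 2 elements -> [-8, -8, 11, 24, 35, -4]
Insert 35: shifted 0 elements -> [-8, -8, 11, 24, 35, -4]
Insert -4: shifted 3 elements -> [-8, -8, -4, 11, 24, 35]


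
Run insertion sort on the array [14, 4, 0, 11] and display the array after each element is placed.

First element 14 is already 'sorted'
Insert 4: shifted 1 elements -> [4, 14, 0, 11]
Insert 0: shifted 2 elements -> [0, 4, 14, 11]
Insert 11: shifted 1 elements -> [0, 4, 11, 14]


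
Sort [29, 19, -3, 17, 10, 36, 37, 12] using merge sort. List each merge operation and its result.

Divide and conquer:
  Merge [29] + [19] -> [19, 29]
  Merge [-3] + [17] -> [-3, 17]
  Merge [19, 29] + [-3, 17] -> [-3, 17, 19, 29]
  Merge [10] + [36] -> [10, 36]
  Merge [37] + [12] -> [12, 37]
  Merge [10, 36] + [12, 37] -> [10, 12, 36, 37]
  Merge [-3, 17, 19, 29] + [10, 12, 36, 37] -> [-3, 10, 12, 17, 19, 29, 36, 37]


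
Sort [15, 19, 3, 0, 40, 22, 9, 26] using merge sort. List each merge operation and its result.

Divide and conquer:
  Merge [15] + [19] -> [15, 19]
  Merge [3] + [0] -> [0, 3]
  Merge [15, 19] + [0, 3] -> [0, 3, 15, 19]
  Merge [40] + [22] -> [22, 40]
  Merge [9] + [26] -> [9, 26]
  Merge [22, 40] + [9, 26] -> [9, 22, 26, 40]
  Merge [0, 3, 15, 19] + [9, 22, 26, 40] -> [0, 3, 9, 15, 19, 22, 26, 40]


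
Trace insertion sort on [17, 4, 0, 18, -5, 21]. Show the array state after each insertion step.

First element 17 is already 'sorted'
Insert 4: shifted 1 elements -> [4, 17, 0, 18, -5, 21]
Insert 0: shifted 2 elements -> [0, 4, 17, 18, -5, 21]
Insert 18: shifted 0 elements -> [0, 4, 17, 18, -5, 21]
Insert -5: shifted 4 elements -> [-5, 0, 4, 17, 18, 21]
Insert 21: shifted 0 elements -> [-5, 0, 4, 17, 18, 21]


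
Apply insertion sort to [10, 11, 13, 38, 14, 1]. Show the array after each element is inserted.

First element 10 is already 'sorted'
Insert 11: shifted 0 elements -> [10, 11, 13, 38, 14, 1]
Insert 13: shifted 0 elements -> [10, 11, 13, 38, 14, 1]
Insert 38: shifted 0 elements -> [10, 11, 13, 38, 14, 1]
Insert 14: shifted 1 elements -> [10, 11, 13, 14, 38, 1]
Insert 1: shifted 5 elements -> [1, 10, 11, 13, 14, 38]


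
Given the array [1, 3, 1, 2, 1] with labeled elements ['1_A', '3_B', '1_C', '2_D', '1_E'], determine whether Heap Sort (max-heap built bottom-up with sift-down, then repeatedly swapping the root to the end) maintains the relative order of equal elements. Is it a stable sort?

Trace Heap Sort on the labeled array (the key is the number; the letter only tracks identity):
  Build max-heap: [3_B, 2_D, 1_C, 1_A, 1_E]
  Swap root 3_B to index 4, re-heapify first 4 -> [2_D, 1_E, 1_C, 1_A, 3_B]
  Swap root 2_D to index 3, re-heapify first 3 -> [1_A, 1_E, 1_C, 2_D, 3_B]
  Swap root 1_A to index 2, re-heapify first 2 -> [1_C, 1_E, 1_A, 2_D, 3_B]
  Swap root 1_C to index 1, re-heapify first 1 -> [1_E, 1_C, 1_A, 2_D, 3_B]
Final order: [1_E, 1_C, 1_A, 2_D, 3_B]
Equal keys:
  value 1: originally 1_A, 1_C, 1_E; after sorting 1_E, 1_C, 1_A -> order changed
Equal keys were reordered, so Heap Sort is not stable: heap construction and root-to-end swaps move elements without regard to the original order of equal keys. (One such input is enough; an unstable sort may happen to preserve order on other inputs, but it gives no guarantee.)
Answer: Not stable


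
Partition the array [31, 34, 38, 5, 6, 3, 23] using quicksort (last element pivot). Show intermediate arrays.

Partition 1: pivot=23 at index 3 -> [5, 6, 3, 23, 34, 38, 31]
Partition 2: pivot=3 at index 0 -> [3, 6, 5, 23, 34, 38, 31]
Partition 3: pivot=5 at index 1 -> [3, 5, 6, 23, 34, 38, 31]
Partition 4: pivot=31 at index 4 -> [3, 5, 6, 23, 31, 38, 34]
Partition 5: pivot=34 at index 5 -> [3, 5, 6, 23, 31, 34, 38]


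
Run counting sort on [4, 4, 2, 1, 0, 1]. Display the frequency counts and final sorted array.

Count array: [1, 2, 1, 0, 2]
(count[i] = number of elements equal to i)
Cumulative count: [1, 3, 4, 4, 6]
Sorted: [0, 1, 1, 2, 4, 4]


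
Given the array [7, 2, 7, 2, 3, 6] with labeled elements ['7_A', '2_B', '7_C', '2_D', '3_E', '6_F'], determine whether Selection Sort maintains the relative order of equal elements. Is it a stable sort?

Trace Selection Sort on the labeled array (the key is the number; the letter only tracks identity):
  Pass 1: minimum of unsorted part is 2_B at index 1; swap it with 7_A at index 0 -> [2_B, 7_A, 7_C, 2_D, 3_E, 6_F]
  Pass 2: minimum of unsorted part is 2_D at index 3; swap it with 7_A at index 1 -> [2_B, 2_D, 7_C, 7_A, 3_E, 6_F]
  Pass 3: minimum of unsorted part is 3_E at index 4; swap it with 7_C at index 2 -> [2_B, 2_D, 3_E, 7_A, 7_C, 6_F]
  Pass 4: minimum of unsorted part is 6_F at index 5; swap it with 7_A at index 3 -> [2_B, 2_D, 3_E, 6_F, 7_C, 7_A]
  Pass 5: minimum 7_C is already at index 4; no swap -> [2_B, 2_D, 3_E, 6_F, 7_C, 7_A]
Final order: [2_B, 2_D, 3_E, 6_F, 7_C, 7_A]
Equal keys:
  value 2: originally 2_B, 2_D; after sorting 2_B, 2_D -> order preserved
  value 7: originally 7_A, 7_C; after sorting 7_C, 7_A -> order changed
Equal keys were reordered, so Selection Sort is not stable: the long-range swap that moves the minimum into place can carry an element past an equal key. (One such input is enough; an unstable sort may happen to preserve order on other inputs, but it gives no guarantee.)
Answer: Not stable


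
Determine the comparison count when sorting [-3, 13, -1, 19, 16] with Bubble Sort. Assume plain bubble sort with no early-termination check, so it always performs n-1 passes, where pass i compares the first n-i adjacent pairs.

Pass 1: compare adjacent pairs (0,1)..(3,4) = 4 comparison(s), 2 swap(s) -> [-3, -1, 13, 16, 19]
Pass 2: compare adjacent pairs (0,1)..(2,3) = 3 comparison(s), 0 swap(s) -> [-3, -1, 13, 16, 19]
Pass 3: compare adjacent pairs (0,1)..(1,2) = 2 comparison(s), 0 swap(s) -> [-3, -1, 13, 16, 19]
Pass 4: compare adjacent pairs (0,1)..(0,1) = 1 comparison(s), 0 swap(s) -> [-3, -1, 13, 16, 19]
Total comparisons: 4 + 3 + 2 + 1 = 10


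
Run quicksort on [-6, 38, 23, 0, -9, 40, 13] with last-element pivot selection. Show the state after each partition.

Partition 1: pivot=13 at index 3 -> [-6, 0, -9, 13, 23, 40, 38]
Partition 2: pivot=-9 at index 0 -> [-9, 0, -6, 13, 23, 40, 38]
Partition 3: pivot=-6 at index 1 -> [-9, -6, 0, 13, 23, 40, 38]
Partition 4: pivot=38 at index 5 -> [-9, -6, 0, 13, 23, 38, 40]


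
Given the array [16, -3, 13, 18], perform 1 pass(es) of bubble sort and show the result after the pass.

After pass 1: [-3, 13, 16, 18] (2 swaps)
Total swaps: 2


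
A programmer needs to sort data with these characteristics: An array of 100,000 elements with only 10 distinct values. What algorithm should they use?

Best choice: 3-way quicksort or Counting sort
Reason: 3-way (Dutch national flag) partitioning groups every copy of the pivot together, so with only d=10 distinct keys quicksort finishes in O(n log d) expected time, which is effectively linear; counting sort runs in O(n + k) where k is the size of the key range (not the number of distinct values), so it is linear when the 10 values are integers drawn from a small known range


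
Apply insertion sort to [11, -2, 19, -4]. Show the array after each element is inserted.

First element 11 is already 'sorted'
Insert -2: shifted 1 elements -> [-2, 11, 19, -4]
Insert 19: shifted 0 elements -> [-2, 11, 19, -4]
Insert -4: shifted 3 elements -> [-4, -2, 11, 19]


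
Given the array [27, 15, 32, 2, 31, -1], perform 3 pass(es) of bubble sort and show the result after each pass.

After pass 1: [15, 27, 2, 31, -1, 32] (4 swaps)
After pass 2: [15, 2, 27, -1, 31, 32] (2 swaps)
After pass 3: [2, 15, -1, 27, 31, 32] (2 swaps)
Total swaps: 8


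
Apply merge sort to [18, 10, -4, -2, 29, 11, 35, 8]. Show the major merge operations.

Divide and conquer:
  Merge [18] + [10] -> [10, 18]
  Merge [-4] + [-2] -> [-4, -2]
  Merge [10, 18] + [-4, -2] -> [-4, -2, 10, 18]
  Merge [29] + [11] -> [11, 29]
  Merge [35] + [8] -> [8, 35]
  Merge [11, 29] + [8, 35] -> [8, 11, 29, 35]
  Merge [-4, -2, 10, 18] + [8, 11, 29, 35] -> [-4, -2, 8, 10, 11, 18, 29, 35]


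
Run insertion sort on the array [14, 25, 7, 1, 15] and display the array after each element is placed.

First element 14 is already 'sorted'
Insert 25: shifted 0 elements -> [14, 25, 7, 1, 15]
Insert 7: shifted 2 elements -> [7, 14, 25, 1, 15]
Insert 1: shifted 3 elements -> [1, 7, 14, 25, 15]
Insert 15: shifted 1 elements -> [1, 7, 14, 15, 25]


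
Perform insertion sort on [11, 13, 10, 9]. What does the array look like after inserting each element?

First element 11 is already 'sorted'
Insert 13: shifted 0 elements -> [11, 13, 10, 9]
Insert 10: shifted 2 elements -> [10, 11, 13, 9]
Insert 9: shifted 3 elements -> [9, 10, 11, 13]


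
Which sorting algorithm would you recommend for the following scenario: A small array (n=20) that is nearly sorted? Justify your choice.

Best choice: Insertion sort
Reason: Insertion sort is O(n) for nearly sorted arrays and has low overhead


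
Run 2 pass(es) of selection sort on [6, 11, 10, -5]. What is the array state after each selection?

Pass 1: Select minimum -5 at index 3, swap -> [-5, 11, 10, 6]
Pass 2: Select minimum 6 at index 3, swap -> [-5, 6, 10, 11]


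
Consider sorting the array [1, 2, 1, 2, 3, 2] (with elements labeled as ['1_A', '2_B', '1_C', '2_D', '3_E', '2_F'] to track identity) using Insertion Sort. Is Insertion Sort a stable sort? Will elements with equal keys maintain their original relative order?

Trace Insertion Sort on the labeled array (the key is the number; the letter only tracks identity):
  Insert 2_B at index 1: [1_A, 2_B, 1_C, 2_D, 3_E, 2_F]
  Insert 1_C at index 1: [1_A, 1_C, 2_B, 2_D, 3_E, 2_F]
  Insert 2_D at index 3: [1_A, 1_C, 2_B, 2_D, 3_E, 2_F]
  Insert 3_E at index 4: [1_A, 1_C, 2_B, 2_D, 3_E, 2_F]
  Insert 2_F at index 4: [1_A, 1_C, 2_B, 2_D, 2_F, 3_E]
Final order: [1_A, 1_C, 2_B, 2_D, 2_F, 3_E]
Equal keys:
  value 1: originally 1_A, 1_C; after sorting 1_A, 1_C -> order preserved
  value 2: originally 2_B, 2_D, 2_F; after sorting 2_B, 2_D, 2_F -> order preserved
All equal keys kept their original relative order. Insertion Sort is stable: elements are shifted only while they are strictly greater than the key, so a key is inserted after any equal elements already placed.
Answer: Stable


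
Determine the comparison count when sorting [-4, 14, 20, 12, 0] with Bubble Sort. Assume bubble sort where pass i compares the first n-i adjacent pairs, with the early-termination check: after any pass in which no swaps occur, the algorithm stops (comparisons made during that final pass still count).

Pass 1: compare adjacent pairs (0,1)..(3,4) = 4 comparison(s), 2 swap(s) -> [-4, 14, 12, 0, 20]
Pass 2: compare adjacent pairs (0,1)..(2,3) = 3 comparison(s), 2 swap(s) -> [-4, 12, 0, 14, 20]
Pass 3: compare adjacent pairs (0,1)..(1,2) = 2 comparison(s), 1 swap(s) -> [-4, 0, 12, 14, 20]
Pass 4: compare adjacent pairs (0,1)..(0,1) = 1 comparison(s), 0 swap(s) -> [-4, 0, 12, 14, 20]
No swaps in this pass, so bubble sort stops here.
Total comparisons: 4 + 3 + 2 + 1 = 10


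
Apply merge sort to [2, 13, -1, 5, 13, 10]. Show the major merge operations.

Divide and conquer:
  Merge [13] + [-1] -> [-1, 13]
  Merge [2] + [-1, 13] -> [-1, 2, 13]
  Merge [13] + [10] -> [10, 13]
  Merge [5] + [10, 13] -> [5, 10, 13]
  Merge [-1, 2, 13] + [5, 10, 13] -> [-1, 2, 5, 10, 13, 13]


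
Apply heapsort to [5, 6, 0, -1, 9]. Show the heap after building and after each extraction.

Build heap: [9, 6, 0, -1, 5]
Extract 9: [6, 5, 0, -1, 9]
Extract 6: [5, -1, 0, 6, 9]
Extract 5: [0, -1, 5, 6, 9]
Extract 0: [-1, 0, 5, 6, 9]


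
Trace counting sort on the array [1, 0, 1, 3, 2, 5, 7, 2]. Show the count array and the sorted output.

Count array: [1, 2, 2, 1, 0, 1, 0, 1]
(count[i] = number of elements equal to i)
Cumulative count: [1, 3, 5, 6, 6, 7, 7, 8]
Sorted: [0, 1, 1, 2, 2, 3, 5, 7]


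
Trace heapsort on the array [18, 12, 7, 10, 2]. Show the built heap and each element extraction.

Build heap: [18, 12, 7, 10, 2]
Extract 18: [12, 10, 7, 2, 18]
Extract 12: [10, 2, 7, 12, 18]
Extract 10: [7, 2, 10, 12, 18]
Extract 7: [2, 7, 10, 12, 18]


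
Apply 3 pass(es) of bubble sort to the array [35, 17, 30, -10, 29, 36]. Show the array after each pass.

After pass 1: [17, 30, -10, 29, 35, 36] (4 swaps)
After pass 2: [17, -10, 29, 30, 35, 36] (2 swaps)
After pass 3: [-10, 17, 29, 30, 35, 36] (1 swaps)
Total swaps: 7


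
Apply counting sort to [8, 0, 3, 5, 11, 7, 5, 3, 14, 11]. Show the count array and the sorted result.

Count array: [1, 0, 0, 2, 0, 2, 0, 1, 1, 0, 0, 2, 0, 0, 1]
(count[i] = number of elements equal to i)
Cumulative count: [1, 1, 1, 3, 3, 5, 5, 6, 7, 7, 7, 9, 9, 9, 10]
Sorted: [0, 3, 3, 5, 5, 7, 8, 11, 11, 14]


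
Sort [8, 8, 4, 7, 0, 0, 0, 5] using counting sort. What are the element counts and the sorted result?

Count array: [3, 0, 0, 0, 1, 1, 0, 1, 2]
(count[i] = number of elements equal to i)
Cumulative count: [3, 3, 3, 3, 4, 5, 5, 6, 8]
Sorted: [0, 0, 0, 4, 5, 7, 8, 8]


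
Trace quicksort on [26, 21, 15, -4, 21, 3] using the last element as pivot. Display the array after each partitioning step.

Partition 1: pivot=3 at index 1 -> [-4, 3, 15, 26, 21, 21]
Partition 2: pivot=21 at index 4 -> [-4, 3, 15, 21, 21, 26]
Partition 3: pivot=21 at index 3 -> [-4, 3, 15, 21, 21, 26]


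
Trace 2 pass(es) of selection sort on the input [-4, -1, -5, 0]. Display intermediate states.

Pass 1: Select minimum -5 at index 2, swap -> [-5, -1, -4, 0]
Pass 2: Select minimum -4 at index 2, swap -> [-5, -4, -1, 0]


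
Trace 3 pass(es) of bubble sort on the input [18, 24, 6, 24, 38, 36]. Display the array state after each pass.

After pass 1: [18, 6, 24, 24, 36, 38] (2 swaps)
After pass 2: [6, 18, 24, 24, 36, 38] (1 swaps)
After pass 3: [6, 18, 24, 24, 36, 38] (0 swaps)
Total swaps: 3


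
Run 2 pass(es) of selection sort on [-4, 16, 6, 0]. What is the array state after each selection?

Pass 1: Select minimum -4 at index 0, swap -> [-4, 16, 6, 0]
Pass 2: Select minimum 0 at index 3, swap -> [-4, 0, 6, 16]


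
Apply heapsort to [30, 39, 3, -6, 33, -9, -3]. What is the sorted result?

Build heap: [39, 33, 3, -6, 30, -9, -3]
Extract 39: [33, 30, 3, -6, -3, -9, 39]
Extract 33: [30, -3, 3, -6, -9, 33, 39]
Extract 30: [3, -3, -9, -6, 30, 33, 39]
Extract 3: [-3, -6, -9, 3, 30, 33, 39]
Extract -3: [-6, -9, -3, 3, 30, 33, 39]
Extract -6: [-9, -6, -3, 3, 30, 33, 39]


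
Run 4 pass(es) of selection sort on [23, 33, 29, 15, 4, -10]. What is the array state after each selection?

Pass 1: Select minimum -10 at index 5, swap -> [-10, 33, 29, 15, 4, 23]
Pass 2: Select minimum 4 at index 4, swap -> [-10, 4, 29, 15, 33, 23]
Pass 3: Select minimum 15 at index 3, swap -> [-10, 4, 15, 29, 33, 23]
Pass 4: Select minimum 23 at index 5, swap -> [-10, 4, 15, 23, 33, 29]


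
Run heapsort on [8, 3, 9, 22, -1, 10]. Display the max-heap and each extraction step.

Build heap: [22, 8, 10, 3, -1, 9]
Extract 22: [10, 8, 9, 3, -1, 22]
Extract 10: [9, 8, -1, 3, 10, 22]
Extract 9: [8, 3, -1, 9, 10, 22]
Extract 8: [3, -1, 8, 9, 10, 22]
Extract 3: [-1, 3, 8, 9, 10, 22]


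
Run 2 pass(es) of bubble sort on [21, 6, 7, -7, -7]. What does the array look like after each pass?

After pass 1: [6, 7, -7, -7, 21] (4 swaps)
After pass 2: [6, -7, -7, 7, 21] (2 swaps)
Total swaps: 6


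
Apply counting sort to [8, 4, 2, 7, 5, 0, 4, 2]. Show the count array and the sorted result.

Count array: [1, 0, 2, 0, 2, 1, 0, 1, 1]
(count[i] = number of elements equal to i)
Cumulative count: [1, 1, 3, 3, 5, 6, 6, 7, 8]
Sorted: [0, 2, 2, 4, 4, 5, 7, 8]


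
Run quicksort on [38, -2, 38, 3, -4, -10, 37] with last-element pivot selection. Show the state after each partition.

Partition 1: pivot=37 at index 4 -> [-2, 3, -4, -10, 37, 38, 38]
Partition 2: pivot=-10 at index 0 -> [-10, 3, -4, -2, 37, 38, 38]
Partition 3: pivot=-2 at index 2 -> [-10, -4, -2, 3, 37, 38, 38]
Partition 4: pivot=38 at index 6 -> [-10, -4, -2, 3, 37, 38, 38]


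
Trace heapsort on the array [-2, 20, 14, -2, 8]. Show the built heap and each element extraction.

Build heap: [20, 8, 14, -2, -2]
Extract 20: [14, 8, -2, -2, 20]
Extract 14: [8, -2, -2, 14, 20]
Extract 8: [-2, -2, 8, 14, 20]
Extract -2: [-2, -2, 8, 14, 20]


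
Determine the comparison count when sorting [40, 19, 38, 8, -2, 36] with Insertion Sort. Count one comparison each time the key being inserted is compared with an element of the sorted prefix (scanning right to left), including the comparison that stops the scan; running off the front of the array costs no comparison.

Insert 19: 40 > 19 (shift), reached front = 1 comparison(s) -> [19, 40, 38, 8, -2, 36]
Insert 38: 40 > 38 (shift), 19 <= 38 (stop) = 2 comparison(s) -> [19, 38, 40, 8, -2, 36]
Insert 8: 40 > 8 (shift), 38 > 8 (shift), 19 > 8 (shift), reached front = 3 comparison(s) -> [8, 19, 38, 40, -2, 36]
Insert -2: 40 > -2 (shift), 38 > -2 (shift), 19 > -2 (shift), 8 > -2 (shift), reached front = 4 comparison(s) -> [-2, 8, 19, 38, 40, 36]
Insert 36: 40 > 36 (shift), 38 > 36 (shift), 19 <= 36 (stop) = 3 comparison(s) -> [-2, 8, 19, 36, 38, 40]
Total comparisons: 1 + 2 + 3 + 4 + 3 = 13


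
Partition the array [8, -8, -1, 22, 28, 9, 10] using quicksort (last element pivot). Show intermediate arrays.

Partition 1: pivot=10 at index 4 -> [8, -8, -1, 9, 10, 22, 28]
Partition 2: pivot=9 at index 3 -> [8, -8, -1, 9, 10, 22, 28]
Partition 3: pivot=-1 at index 1 -> [-8, -1, 8, 9, 10, 22, 28]
Partition 4: pivot=28 at index 6 -> [-8, -1, 8, 9, 10, 22, 28]


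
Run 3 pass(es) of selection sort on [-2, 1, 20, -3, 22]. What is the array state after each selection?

Pass 1: Select minimum -3 at index 3, swap -> [-3, 1, 20, -2, 22]
Pass 2: Select minimum -2 at index 3, swap -> [-3, -2, 20, 1, 22]
Pass 3: Select minimum 1 at index 3, swap -> [-3, -2, 1, 20, 22]


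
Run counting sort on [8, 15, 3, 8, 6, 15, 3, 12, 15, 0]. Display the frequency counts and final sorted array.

Count array: [1, 0, 0, 2, 0, 0, 1, 0, 2, 0, 0, 0, 1, 0, 0, 3]
(count[i] = number of elements equal to i)
Cumulative count: [1, 1, 1, 3, 3, 3, 4, 4, 6, 6, 6, 6, 7, 7, 7, 10]
Sorted: [0, 3, 3, 6, 8, 8, 12, 15, 15, 15]


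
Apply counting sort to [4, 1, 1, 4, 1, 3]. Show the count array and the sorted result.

Count array: [0, 3, 0, 1, 2]
(count[i] = number of elements equal to i)
Cumulative count: [0, 3, 3, 4, 6]
Sorted: [1, 1, 1, 3, 4, 4]


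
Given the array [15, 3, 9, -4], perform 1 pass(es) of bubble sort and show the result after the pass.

After pass 1: [3, 9, -4, 15] (3 swaps)
Total swaps: 3


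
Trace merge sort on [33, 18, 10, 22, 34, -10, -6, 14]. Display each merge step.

Divide and conquer:
  Merge [33] + [18] -> [18, 33]
  Merge [10] + [22] -> [10, 22]
  Merge [18, 33] + [10, 22] -> [10, 18, 22, 33]
  Merge [34] + [-10] -> [-10, 34]
  Merge [-6] + [14] -> [-6, 14]
  Merge [-10, 34] + [-6, 14] -> [-10, -6, 14, 34]
  Merge [10, 18, 22, 33] + [-10, -6, 14, 34] -> [-10, -6, 10, 14, 18, 22, 33, 34]


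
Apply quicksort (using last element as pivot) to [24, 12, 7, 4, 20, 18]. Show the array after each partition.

Partition 1: pivot=18 at index 3 -> [12, 7, 4, 18, 20, 24]
Partition 2: pivot=4 at index 0 -> [4, 7, 12, 18, 20, 24]
Partition 3: pivot=12 at index 2 -> [4, 7, 12, 18, 20, 24]
Partition 4: pivot=24 at index 5 -> [4, 7, 12, 18, 20, 24]


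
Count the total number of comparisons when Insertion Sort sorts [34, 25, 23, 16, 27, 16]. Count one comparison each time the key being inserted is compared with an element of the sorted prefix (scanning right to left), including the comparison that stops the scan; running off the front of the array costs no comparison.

Insert 25: 34 > 25 (shift), reached front = 1 comparison(s) -> [25, 34, 23, 16, 27, 16]
Insert 23: 34 > 23 (shift), 25 > 23 (shift), reached front = 2 comparison(s) -> [23, 25, 34, 16, 27, 16]
Insert 16: 34 > 16 (shift), 25 > 16 (shift), 23 > 16 (shift), reached front = 3 comparison(s) -> [16, 23, 25, 34, 27, 16]
Insert 27: 34 > 27 (shift), 25 <= 27 (stop) = 2 comparison(s) -> [16, 23, 25, 27, 34, 16]
Insert 16: 34 > 16 (shift), 27 > 16 (shift), 25 > 16 (shift), 23 > 16 (shift), 16 <= 16 (stop) = 5 comparison(s) -> [16, 16, 23, 25, 27, 34]
Total comparisons: 1 + 2 + 3 + 2 + 5 = 13


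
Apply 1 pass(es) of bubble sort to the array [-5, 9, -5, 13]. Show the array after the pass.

After pass 1: [-5, -5, 9, 13] (1 swaps)
Total swaps: 1


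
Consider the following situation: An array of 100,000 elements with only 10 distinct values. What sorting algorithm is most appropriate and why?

Best choice: 3-way quicksort or Counting sort
Reason: 3-way (Dutch national flag) partitioning groups every copy of the pivot together, so with only d=10 distinct keys quicksort finishes in O(n log d) expected time, which is effectively linear; counting sort runs in O(n + k) where k is the size of the key range (not the number of distinct values), so it is linear when the 10 values are integers drawn from a small known range


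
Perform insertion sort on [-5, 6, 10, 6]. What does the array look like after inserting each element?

First element -5 is already 'sorted'
Insert 6: shifted 0 elements -> [-5, 6, 10, 6]
Insert 10: shifted 0 elements -> [-5, 6, 10, 6]
Insert 6: shifted 1 elements -> [-5, 6, 6, 10]


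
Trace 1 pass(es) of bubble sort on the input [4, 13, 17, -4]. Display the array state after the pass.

After pass 1: [4, 13, -4, 17] (1 swaps)
Total swaps: 1


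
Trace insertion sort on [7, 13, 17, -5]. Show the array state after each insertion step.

First element 7 is already 'sorted'
Insert 13: shifted 0 elements -> [7, 13, 17, -5]
Insert 17: shifted 0 elements -> [7, 13, 17, -5]
Insert -5: shifted 3 elements -> [-5, 7, 13, 17]


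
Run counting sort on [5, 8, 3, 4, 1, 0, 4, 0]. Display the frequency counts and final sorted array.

Count array: [2, 1, 0, 1, 2, 1, 0, 0, 1]
(count[i] = number of elements equal to i)
Cumulative count: [2, 3, 3, 4, 6, 7, 7, 7, 8]
Sorted: [0, 0, 1, 3, 4, 4, 5, 8]


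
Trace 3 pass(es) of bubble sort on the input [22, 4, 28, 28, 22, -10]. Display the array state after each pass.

After pass 1: [4, 22, 28, 22, -10, 28] (3 swaps)
After pass 2: [4, 22, 22, -10, 28, 28] (2 swaps)
After pass 3: [4, 22, -10, 22, 28, 28] (1 swaps)
Total swaps: 6


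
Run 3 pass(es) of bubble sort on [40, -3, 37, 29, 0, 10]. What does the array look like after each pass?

After pass 1: [-3, 37, 29, 0, 10, 40] (5 swaps)
After pass 2: [-3, 29, 0, 10, 37, 40] (3 swaps)
After pass 3: [-3, 0, 10, 29, 37, 40] (2 swaps)
Total swaps: 10


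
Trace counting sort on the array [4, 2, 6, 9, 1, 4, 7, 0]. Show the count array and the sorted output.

Count array: [1, 1, 1, 0, 2, 0, 1, 1, 0, 1]
(count[i] = number of elements equal to i)
Cumulative count: [1, 2, 3, 3, 5, 5, 6, 7, 7, 8]
Sorted: [0, 1, 2, 4, 4, 6, 7, 9]


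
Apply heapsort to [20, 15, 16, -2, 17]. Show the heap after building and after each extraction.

Build heap: [20, 17, 16, -2, 15]
Extract 20: [17, 15, 16, -2, 20]
Extract 17: [16, 15, -2, 17, 20]
Extract 16: [15, -2, 16, 17, 20]
Extract 15: [-2, 15, 16, 17, 20]


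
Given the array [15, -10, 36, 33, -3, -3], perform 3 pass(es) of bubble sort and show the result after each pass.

After pass 1: [-10, 15, 33, -3, -3, 36] (4 swaps)
After pass 2: [-10, 15, -3, -3, 33, 36] (2 swaps)
After pass 3: [-10, -3, -3, 15, 33, 36] (2 swaps)
Total swaps: 8


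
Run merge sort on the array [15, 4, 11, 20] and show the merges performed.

Divide and conquer:
  Merge [15] + [4] -> [4, 15]
  Merge [11] + [20] -> [11, 20]
  Merge [4, 15] + [11, 20] -> [4, 11, 15, 20]


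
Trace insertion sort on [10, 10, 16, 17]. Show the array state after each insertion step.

First element 10 is already 'sorted'
Insert 10: shifted 0 elements -> [10, 10, 16, 17]
Insert 16: shifted 0 elements -> [10, 10, 16, 17]
Insert 17: shifted 0 elements -> [10, 10, 16, 17]


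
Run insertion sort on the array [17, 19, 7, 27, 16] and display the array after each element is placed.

First element 17 is already 'sorted'
Insert 19: shifted 0 elements -> [17, 19, 7, 27, 16]
Insert 7: shifted 2 elements -> [7, 17, 19, 27, 16]
Insert 27: shifted 0 elements -> [7, 17, 19, 27, 16]
Insert 16: shifted 3 elements -> [7, 16, 17, 19, 27]


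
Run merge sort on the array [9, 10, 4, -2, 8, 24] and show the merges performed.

Divide and conquer:
  Merge [10] + [4] -> [4, 10]
  Merge [9] + [4, 10] -> [4, 9, 10]
  Merge [8] + [24] -> [8, 24]
  Merge [-2] + [8, 24] -> [-2, 8, 24]
  Merge [4, 9, 10] + [-2, 8, 24] -> [-2, 4, 8, 9, 10, 24]


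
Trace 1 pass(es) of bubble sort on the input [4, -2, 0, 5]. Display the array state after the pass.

After pass 1: [-2, 0, 4, 5] (2 swaps)
Total swaps: 2


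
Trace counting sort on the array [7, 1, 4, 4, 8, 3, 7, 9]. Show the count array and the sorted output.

Count array: [0, 1, 0, 1, 2, 0, 0, 2, 1, 1]
(count[i] = number of elements equal to i)
Cumulative count: [0, 1, 1, 2, 4, 4, 4, 6, 7, 8]
Sorted: [1, 3, 4, 4, 7, 7, 8, 9]


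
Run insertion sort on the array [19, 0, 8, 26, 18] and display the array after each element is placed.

First element 19 is already 'sorted'
Insert 0: shifted 1 elements -> [0, 19, 8, 26, 18]
Insert 8: shifted 1 elements -> [0, 8, 19, 26, 18]
Insert 26: shifted 0 elements -> [0, 8, 19, 26, 18]
Insert 18: shifted 2 elements -> [0, 8, 18, 19, 26]


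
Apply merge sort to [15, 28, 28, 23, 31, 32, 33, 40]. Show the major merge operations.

Divide and conquer:
  Merge [15] + [28] -> [15, 28]
  Merge [28] + [23] -> [23, 28]
  Merge [15, 28] + [23, 28] -> [15, 23, 28, 28]
  Merge [31] + [32] -> [31, 32]
  Merge [33] + [40] -> [33, 40]
  Merge [31, 32] + [33, 40] -> [31, 32, 33, 40]
  Merge [15, 23, 28, 28] + [31, 32, 33, 40] -> [15, 23, 28, 28, 31, 32, 33, 40]


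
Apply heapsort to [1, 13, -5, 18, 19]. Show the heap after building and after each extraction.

Build heap: [19, 18, -5, 1, 13]
Extract 19: [18, 13, -5, 1, 19]
Extract 18: [13, 1, -5, 18, 19]
Extract 13: [1, -5, 13, 18, 19]
Extract 1: [-5, 1, 13, 18, 19]


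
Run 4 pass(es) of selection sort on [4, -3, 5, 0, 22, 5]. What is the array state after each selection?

Pass 1: Select minimum -3 at index 1, swap -> [-3, 4, 5, 0, 22, 5]
Pass 2: Select minimum 0 at index 3, swap -> [-3, 0, 5, 4, 22, 5]
Pass 3: Select minimum 4 at index 3, swap -> [-3, 0, 4, 5, 22, 5]
Pass 4: Select minimum 5 at index 3, swap -> [-3, 0, 4, 5, 22, 5]


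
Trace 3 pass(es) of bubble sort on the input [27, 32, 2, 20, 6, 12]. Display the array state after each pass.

After pass 1: [27, 2, 20, 6, 12, 32] (4 swaps)
After pass 2: [2, 20, 6, 12, 27, 32] (4 swaps)
After pass 3: [2, 6, 12, 20, 27, 32] (2 swaps)
Total swaps: 10


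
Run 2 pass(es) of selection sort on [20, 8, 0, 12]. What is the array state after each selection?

Pass 1: Select minimum 0 at index 2, swap -> [0, 8, 20, 12]
Pass 2: Select minimum 8 at index 1, swap -> [0, 8, 20, 12]


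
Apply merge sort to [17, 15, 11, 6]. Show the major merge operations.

Divide and conquer:
  Merge [17] + [15] -> [15, 17]
  Merge [11] + [6] -> [6, 11]
  Merge [15, 17] + [6, 11] -> [6, 11, 15, 17]


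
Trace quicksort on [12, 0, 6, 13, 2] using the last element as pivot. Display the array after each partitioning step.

Partition 1: pivot=2 at index 1 -> [0, 2, 6, 13, 12]
Partition 2: pivot=12 at index 3 -> [0, 2, 6, 12, 13]


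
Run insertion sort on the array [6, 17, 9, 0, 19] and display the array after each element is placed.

First element 6 is already 'sorted'
Insert 17: shifted 0 elements -> [6, 17, 9, 0, 19]
Insert 9: shifted 1 elements -> [6, 9, 17, 0, 19]
Insert 0: shifted 3 elements -> [0, 6, 9, 17, 19]
Insert 19: shifted 0 elements -> [0, 6, 9, 17, 19]


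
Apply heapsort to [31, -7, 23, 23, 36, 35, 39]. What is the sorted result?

Build heap: [39, 36, 35, 23, -7, 31, 23]
Extract 39: [36, 23, 35, 23, -7, 31, 39]
Extract 36: [35, 23, 31, 23, -7, 36, 39]
Extract 35: [31, 23, -7, 23, 35, 36, 39]
Extract 31: [23, 23, -7, 31, 35, 36, 39]
Extract 23: [23, -7, 23, 31, 35, 36, 39]
Extract 23: [-7, 23, 23, 31, 35, 36, 39]


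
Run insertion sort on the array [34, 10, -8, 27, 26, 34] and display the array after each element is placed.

First element 34 is already 'sorted'
Insert 10: shifted 1 elements -> [10, 34, -8, 27, 26, 34]
Insert -8: shifted 2 elements -> [-8, 10, 34, 27, 26, 34]
Insert 27: shifted 1 elements -> [-8, 10, 27, 34, 26, 34]
Insert 26: shifted 2 elements -> [-8, 10, 26, 27, 34, 34]
Insert 34: shifted 0 elements -> [-8, 10, 26, 27, 34, 34]


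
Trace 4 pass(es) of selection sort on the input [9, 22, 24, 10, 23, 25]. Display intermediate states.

Pass 1: Select minimum 9 at index 0, swap -> [9, 22, 24, 10, 23, 25]
Pass 2: Select minimum 10 at index 3, swap -> [9, 10, 24, 22, 23, 25]
Pass 3: Select minimum 22 at index 3, swap -> [9, 10, 22, 24, 23, 25]
Pass 4: Select minimum 23 at index 4, swap -> [9, 10, 22, 23, 24, 25]


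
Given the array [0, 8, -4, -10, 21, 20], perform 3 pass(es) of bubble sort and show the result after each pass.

After pass 1: [0, -4, -10, 8, 20, 21] (3 swaps)
After pass 2: [-4, -10, 0, 8, 20, 21] (2 swaps)
After pass 3: [-10, -4, 0, 8, 20, 21] (1 swaps)
Total swaps: 6


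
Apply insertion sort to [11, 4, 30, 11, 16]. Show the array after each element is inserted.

First element 11 is already 'sorted'
Insert 4: shifted 1 elements -> [4, 11, 30, 11, 16]
Insert 30: shifted 0 elements -> [4, 11, 30, 11, 16]
Insert 11: shifted 1 elements -> [4, 11, 11, 30, 16]
Insert 16: shifted 1 elements -> [4, 11, 11, 16, 30]


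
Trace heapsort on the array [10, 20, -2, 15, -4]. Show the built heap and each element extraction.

Build heap: [20, 15, -2, 10, -4]
Extract 20: [15, 10, -2, -4, 20]
Extract 15: [10, -4, -2, 15, 20]
Extract 10: [-2, -4, 10, 15, 20]
Extract -2: [-4, -2, 10, 15, 20]


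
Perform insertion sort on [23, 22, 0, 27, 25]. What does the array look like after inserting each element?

First element 23 is already 'sorted'
Insert 22: shifted 1 elements -> [22, 23, 0, 27, 25]
Insert 0: shifted 2 elements -> [0, 22, 23, 27, 25]
Insert 27: shifted 0 elements -> [0, 22, 23, 27, 25]
Insert 25: shifted 1 elements -> [0, 22, 23, 25, 27]
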